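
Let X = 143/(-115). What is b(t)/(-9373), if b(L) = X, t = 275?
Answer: 11/82915 ≈ 0.00013267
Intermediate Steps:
X = -143/115 (X = 143*(-1/115) = -143/115 ≈ -1.2435)
b(L) = -143/115
b(t)/(-9373) = -143/115/(-9373) = -143/115*(-1/9373) = 11/82915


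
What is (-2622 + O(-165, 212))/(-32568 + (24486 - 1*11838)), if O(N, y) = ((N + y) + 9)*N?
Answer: 1977/3320 ≈ 0.59548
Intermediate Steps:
O(N, y) = N*(9 + N + y) (O(N, y) = (9 + N + y)*N = N*(9 + N + y))
(-2622 + O(-165, 212))/(-32568 + (24486 - 1*11838)) = (-2622 - 165*(9 - 165 + 212))/(-32568 + (24486 - 1*11838)) = (-2622 - 165*56)/(-32568 + (24486 - 11838)) = (-2622 - 9240)/(-32568 + 12648) = -11862/(-19920) = -11862*(-1/19920) = 1977/3320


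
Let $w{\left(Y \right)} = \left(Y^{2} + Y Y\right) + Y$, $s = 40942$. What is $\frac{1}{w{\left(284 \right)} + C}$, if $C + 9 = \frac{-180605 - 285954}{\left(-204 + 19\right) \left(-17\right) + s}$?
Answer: $\frac{44087}{7123419510} \approx 6.189 \cdot 10^{-6}$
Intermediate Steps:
$C = - \frac{863342}{44087}$ ($C = -9 + \frac{-180605 - 285954}{\left(-204 + 19\right) \left(-17\right) + 40942} = -9 - \frac{466559}{\left(-185\right) \left(-17\right) + 40942} = -9 - \frac{466559}{3145 + 40942} = -9 - \frac{466559}{44087} = - \frac{863342}{44087} \approx -19.583$)
$w{\left(Y \right)} = Y + 2 Y^{2}$ ($w{\left(Y \right)} = \left(Y^{2} + Y^{2}\right) + Y = 2 Y^{2} + Y = Y + 2 Y^{2}$)
$\frac{1}{w{\left(284 \right)} + C} = \frac{1}{284 \left(1 + 2 \cdot 284\right) - \frac{863342}{44087}} = \frac{1}{284 \left(1 + 568\right) - \frac{863342}{44087}} = \frac{1}{284 \cdot 569 - \frac{863342}{44087}} = \frac{1}{161596 - \frac{863342}{44087}} = \frac{1}{\frac{7123419510}{44087}} = \frac{44087}{7123419510}$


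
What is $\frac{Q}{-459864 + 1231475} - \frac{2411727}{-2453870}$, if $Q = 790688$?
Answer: $\frac{3801160644757}{1893433084570} \approx 2.0075$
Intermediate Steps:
$\frac{Q}{-459864 + 1231475} - \frac{2411727}{-2453870} = \frac{790688}{-459864 + 1231475} - \frac{2411727}{-2453870} = \frac{790688}{771611} - - \frac{2411727}{2453870} = 790688 \cdot \frac{1}{771611} + \frac{2411727}{2453870} = \frac{790688}{771611} + \frac{2411727}{2453870} = \frac{3801160644757}{1893433084570}$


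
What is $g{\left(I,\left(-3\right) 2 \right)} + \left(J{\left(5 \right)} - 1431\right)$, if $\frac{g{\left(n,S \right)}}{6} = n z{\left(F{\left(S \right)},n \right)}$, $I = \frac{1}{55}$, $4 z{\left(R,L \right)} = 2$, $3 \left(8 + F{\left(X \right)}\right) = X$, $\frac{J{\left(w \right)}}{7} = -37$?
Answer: $- \frac{92947}{55} \approx -1689.9$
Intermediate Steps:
$J{\left(w \right)} = -259$ ($J{\left(w \right)} = 7 \left(-37\right) = -259$)
$F{\left(X \right)} = -8 + \frac{X}{3}$
$z{\left(R,L \right)} = \frac{1}{2}$ ($z{\left(R,L \right)} = \frac{1}{4} \cdot 2 = \frac{1}{2}$)
$I = \frac{1}{55} \approx 0.018182$
$g{\left(n,S \right)} = 3 n$ ($g{\left(n,S \right)} = 6 n \frac{1}{2} = 6 \frac{n}{2} = 3 n$)
$g{\left(I,\left(-3\right) 2 \right)} + \left(J{\left(5 \right)} - 1431\right) = 3 \cdot \frac{1}{55} - 1690 = \frac{3}{55} - 1690 = - \frac{92947}{55}$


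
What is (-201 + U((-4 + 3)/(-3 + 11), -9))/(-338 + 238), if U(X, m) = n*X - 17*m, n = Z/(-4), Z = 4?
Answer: 383/800 ≈ 0.47875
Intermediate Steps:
n = -1 (n = 4/(-4) = 4*(-1/4) = -1)
U(X, m) = -X - 17*m
(-201 + U((-4 + 3)/(-3 + 11), -9))/(-338 + 238) = (-201 + (-(-4 + 3)/(-3 + 11) - 17*(-9)))/(-338 + 238) = (-201 + (-(-1)/8 + 153))/(-100) = (-201 + (-(-1)/8 + 153))*(-1/100) = (-201 + (-1*(-1/8) + 153))*(-1/100) = (-201 + (1/8 + 153))*(-1/100) = (-201 + 1225/8)*(-1/100) = -383/8*(-1/100) = 383/800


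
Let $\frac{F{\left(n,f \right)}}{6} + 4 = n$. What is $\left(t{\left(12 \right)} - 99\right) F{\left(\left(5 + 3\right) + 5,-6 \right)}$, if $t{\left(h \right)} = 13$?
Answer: $-4644$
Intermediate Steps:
$F{\left(n,f \right)} = -24 + 6 n$
$\left(t{\left(12 \right)} - 99\right) F{\left(\left(5 + 3\right) + 5,-6 \right)} = \left(13 - 99\right) \left(-24 + 6 \left(\left(5 + 3\right) + 5\right)\right) = - 86 \left(-24 + 6 \left(8 + 5\right)\right) = - 86 \left(-24 + 6 \cdot 13\right) = - 86 \left(-24 + 78\right) = \left(-86\right) 54 = -4644$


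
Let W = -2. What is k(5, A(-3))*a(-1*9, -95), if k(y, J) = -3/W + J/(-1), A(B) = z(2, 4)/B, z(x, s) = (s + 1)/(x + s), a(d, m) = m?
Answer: -1520/9 ≈ -168.89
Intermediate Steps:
z(x, s) = (1 + s)/(s + x)
A(B) = 5/(6*B) (A(B) = ((1 + 4)/(4 + 2))/B = (5/6)/B = ((⅙)*5)/B = 5/(6*B))
k(y, J) = 3/2 - J (k(y, J) = -3/(-2) + J/(-1) = -3*(-½) + J*(-1) = 3/2 - J)
k(5, A(-3))*a(-1*9, -95) = (3/2 - 5/(6*(-3)))*(-95) = (3/2 - 5*(-1)/(6*3))*(-95) = (3/2 - 1*(-5/18))*(-95) = (3/2 + 5/18)*(-95) = (16/9)*(-95) = -1520/9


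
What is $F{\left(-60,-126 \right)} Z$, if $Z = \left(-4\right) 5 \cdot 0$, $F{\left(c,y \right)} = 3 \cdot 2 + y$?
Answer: $0$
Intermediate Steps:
$F{\left(c,y \right)} = 6 + y$
$Z = 0$ ($Z = \left(-20\right) 0 = 0$)
$F{\left(-60,-126 \right)} Z = \left(6 - 126\right) 0 = \left(-120\right) 0 = 0$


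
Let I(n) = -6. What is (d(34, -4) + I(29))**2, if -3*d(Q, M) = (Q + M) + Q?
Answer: 6724/9 ≈ 747.11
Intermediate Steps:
d(Q, M) = -2*Q/3 - M/3 (d(Q, M) = -((Q + M) + Q)/3 = -((M + Q) + Q)/3 = -(M + 2*Q)/3 = -2*Q/3 - M/3)
(d(34, -4) + I(29))**2 = ((-2/3*34 - 1/3*(-4)) - 6)**2 = ((-68/3 + 4/3) - 6)**2 = (-64/3 - 6)**2 = (-82/3)**2 = 6724/9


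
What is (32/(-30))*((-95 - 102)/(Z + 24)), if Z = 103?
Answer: 3152/1905 ≈ 1.6546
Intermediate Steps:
(32/(-30))*((-95 - 102)/(Z + 24)) = (32/(-30))*((-95 - 102)/(103 + 24)) = (32*(-1/30))*(-197/127) = -(-3152)/(15*127) = -16/15*(-197/127) = 3152/1905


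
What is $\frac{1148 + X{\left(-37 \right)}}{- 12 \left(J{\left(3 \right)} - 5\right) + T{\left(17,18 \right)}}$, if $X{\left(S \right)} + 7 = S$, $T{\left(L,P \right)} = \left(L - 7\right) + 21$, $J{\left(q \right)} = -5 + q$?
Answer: $\frac{48}{5} \approx 9.6$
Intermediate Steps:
$T{\left(L,P \right)} = 14 + L$ ($T{\left(L,P \right)} = \left(-7 + L\right) + 21 = 14 + L$)
$X{\left(S \right)} = -7 + S$
$\frac{1148 + X{\left(-37 \right)}}{- 12 \left(J{\left(3 \right)} - 5\right) + T{\left(17,18 \right)}} = \frac{1148 - 44}{- 12 \left(\left(-5 + 3\right) - 5\right) + \left(14 + 17\right)} = \frac{1148 - 44}{- 12 \left(-2 - 5\right) + 31} = \frac{1104}{\left(-12\right) \left(-7\right) + 31} = \frac{1104}{84 + 31} = \frac{1104}{115} = 1104 \cdot \frac{1}{115} = \frac{48}{5}$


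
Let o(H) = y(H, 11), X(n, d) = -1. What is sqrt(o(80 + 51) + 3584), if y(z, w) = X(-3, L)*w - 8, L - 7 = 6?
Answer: sqrt(3565) ≈ 59.708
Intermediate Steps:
L = 13 (L = 7 + 6 = 13)
y(z, w) = -8 - w (y(z, w) = -w - 8 = -8 - w)
o(H) = -19 (o(H) = -8 - 1*11 = -8 - 11 = -19)
sqrt(o(80 + 51) + 3584) = sqrt(-19 + 3584) = sqrt(3565)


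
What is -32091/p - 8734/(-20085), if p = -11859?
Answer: 249374747/79396005 ≈ 3.1409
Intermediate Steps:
-32091/p - 8734/(-20085) = -32091/(-11859) - 8734/(-20085) = -32091*(-1/11859) - 8734*(-1/20085) = 10697/3953 + 8734/20085 = 249374747/79396005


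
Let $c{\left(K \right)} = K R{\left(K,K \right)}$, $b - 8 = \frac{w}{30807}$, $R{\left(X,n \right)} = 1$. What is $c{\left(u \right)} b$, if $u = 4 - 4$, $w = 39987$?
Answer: $0$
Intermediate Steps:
$u = 0$
$b = \frac{10609}{1141}$ ($b = 8 + \frac{39987}{30807} = 8 + 39987 \cdot \frac{1}{30807} = 8 + \frac{1481}{1141} = \frac{10609}{1141} \approx 9.298$)
$c{\left(K \right)} = K$ ($c{\left(K \right)} = K 1 = K$)
$c{\left(u \right)} b = 0 \cdot \frac{10609}{1141} = 0$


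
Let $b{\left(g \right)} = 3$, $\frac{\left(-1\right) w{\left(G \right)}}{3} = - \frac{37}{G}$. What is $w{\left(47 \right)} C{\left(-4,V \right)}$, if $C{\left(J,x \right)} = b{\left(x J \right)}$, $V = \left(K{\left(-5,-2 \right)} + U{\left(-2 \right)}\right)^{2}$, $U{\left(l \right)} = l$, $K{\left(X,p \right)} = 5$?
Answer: $\frac{333}{47} \approx 7.0851$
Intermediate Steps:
$w{\left(G \right)} = \frac{111}{G}$ ($w{\left(G \right)} = - 3 \left(- \frac{37}{G}\right) = \frac{111}{G}$)
$V = 9$ ($V = \left(5 - 2\right)^{2} = 3^{2} = 9$)
$C{\left(J,x \right)} = 3$
$w{\left(47 \right)} C{\left(-4,V \right)} = \frac{111}{47} \cdot 3 = \frac{333}{47}$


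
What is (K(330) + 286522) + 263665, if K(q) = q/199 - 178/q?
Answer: 18065426884/32835 ≈ 5.5019e+5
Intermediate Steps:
K(q) = -178/q + q/199 (K(q) = q*(1/199) - 178/q = q/199 - 178/q = -178/q + q/199)
(K(330) + 286522) + 263665 = ((-178/330 + (1/199)*330) + 286522) + 263665 = ((-178*1/330 + 330/199) + 286522) + 263665 = ((-89/165 + 330/199) + 286522) + 263665 = (36739/32835 + 286522) + 263665 = 9407986609/32835 + 263665 = 18065426884/32835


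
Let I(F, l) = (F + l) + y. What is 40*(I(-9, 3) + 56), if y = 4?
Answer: 2160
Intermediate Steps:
I(F, l) = 4 + F + l (I(F, l) = (F + l) + 4 = 4 + F + l)
40*(I(-9, 3) + 56) = 40*((4 - 9 + 3) + 56) = 40*(-2 + 56) = 40*54 = 2160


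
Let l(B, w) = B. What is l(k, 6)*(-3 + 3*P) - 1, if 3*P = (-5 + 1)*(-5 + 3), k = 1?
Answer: 4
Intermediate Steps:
P = 8/3 (P = ((-5 + 1)*(-5 + 3))/3 = (-4*(-2))/3 = (1/3)*8 = 8/3 ≈ 2.6667)
l(k, 6)*(-3 + 3*P) - 1 = 1*(-3 + 3*(8/3)) - 1 = 1*(-3 + 8) - 1 = 1*5 - 1 = 5 - 1 = 4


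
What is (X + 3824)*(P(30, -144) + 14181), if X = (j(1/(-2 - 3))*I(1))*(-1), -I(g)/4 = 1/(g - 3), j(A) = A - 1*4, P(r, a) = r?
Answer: 272311182/5 ≈ 5.4462e+7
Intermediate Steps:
j(A) = -4 + A (j(A) = A - 4 = -4 + A)
I(g) = -4/(-3 + g) (I(g) = -4/(g - 3) = -4/(-3 + g))
X = 42/5 (X = ((-4 + 1/(-2 - 3))*(-4/(-3 + 1)))*(-1) = ((-4 + 1/(-5))*(-4/(-2)))*(-1) = ((-4 - ⅕)*(-4*(-½)))*(-1) = -21/5*2*(-1) = -42/5*(-1) = 42/5 ≈ 8.4000)
(X + 3824)*(P(30, -144) + 14181) = (42/5 + 3824)*(30 + 14181) = (19162/5)*14211 = 272311182/5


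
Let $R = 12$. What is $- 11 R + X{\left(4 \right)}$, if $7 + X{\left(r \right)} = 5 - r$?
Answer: $-138$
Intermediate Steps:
$X{\left(r \right)} = -2 - r$ ($X{\left(r \right)} = -7 - \left(-5 + r\right) = -2 - r$)
$- 11 R + X{\left(4 \right)} = \left(-11\right) 12 - 6 = -132 - 6 = -138$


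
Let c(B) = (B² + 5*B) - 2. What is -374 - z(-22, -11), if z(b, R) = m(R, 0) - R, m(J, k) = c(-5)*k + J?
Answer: -374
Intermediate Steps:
c(B) = -2 + B² + 5*B
m(J, k) = J - 2*k (m(J, k) = (-2 + (-5)² + 5*(-5))*k + J = (-2 + 25 - 25)*k + J = -2*k + J = J - 2*k)
z(b, R) = 0 (z(b, R) = (R - 2*0) - R = (R + 0) - R = R - R = 0)
-374 - z(-22, -11) = -374 - 1*0 = -374 + 0 = -374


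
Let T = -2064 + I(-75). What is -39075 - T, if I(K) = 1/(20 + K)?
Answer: -2035604/55 ≈ -37011.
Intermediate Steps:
T = -113521/55 (T = -2064 + 1/(20 - 75) = -2064 + 1/(-55) = -2064 - 1/55 = -113521/55 ≈ -2064.0)
-39075 - T = -39075 - 1*(-113521/55) = -39075 + 113521/55 = -2035604/55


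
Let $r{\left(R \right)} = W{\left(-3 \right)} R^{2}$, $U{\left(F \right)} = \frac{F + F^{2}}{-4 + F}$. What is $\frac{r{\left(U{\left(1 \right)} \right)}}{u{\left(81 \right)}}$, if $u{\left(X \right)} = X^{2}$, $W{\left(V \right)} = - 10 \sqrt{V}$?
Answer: $- \frac{40 i \sqrt{3}}{59049} \approx - 0.0011733 i$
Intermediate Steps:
$U{\left(F \right)} = \frac{F + F^{2}}{-4 + F}$
$r{\left(R \right)} = - 10 i \sqrt{3} R^{2}$ ($r{\left(R \right)} = - 10 \sqrt{-3} R^{2} = - 10 i \sqrt{3} R^{2}$)
$\frac{r{\left(U{\left(1 \right)} \right)}}{u{\left(81 \right)}} = \frac{\left(-10\right) i \sqrt{3} \left(1 \frac{1}{-4 + 1} \left(1 + 1\right)\right)^{2}}{81^{2}} = \frac{\left(-10\right) i \sqrt{3} \left(1 \frac{1}{-3} \cdot 2\right)^{2}}{6561} = - 10 i \sqrt{3} \left(1 \left(- \frac{1}{3}\right) 2\right)^{2} \cdot \frac{1}{6561} = - 10 i \sqrt{3} \left(- \frac{2}{3}\right)^{2} \cdot \frac{1}{6561} = \left(-10\right) i \sqrt{3} \cdot \frac{4}{9} \cdot \frac{1}{6561} = - \frac{40 i \sqrt{3}}{9} \cdot \frac{1}{6561} = - \frac{40 i \sqrt{3}}{59049}$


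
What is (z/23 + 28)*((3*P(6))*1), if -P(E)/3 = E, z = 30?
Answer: -36396/23 ≈ -1582.4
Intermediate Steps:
P(E) = -3*E
(z/23 + 28)*((3*P(6))*1) = (30/23 + 28)*((3*(-3*6))*1) = (30*(1/23) + 28)*((3*(-18))*1) = (30/23 + 28)*(-54*1) = (674/23)*(-54) = -36396/23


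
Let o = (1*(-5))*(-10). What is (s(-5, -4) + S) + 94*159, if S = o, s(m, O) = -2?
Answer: 14994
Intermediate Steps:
o = 50 (o = -5*(-10) = 50)
S = 50
(s(-5, -4) + S) + 94*159 = (-2 + 50) + 94*159 = 48 + 14946 = 14994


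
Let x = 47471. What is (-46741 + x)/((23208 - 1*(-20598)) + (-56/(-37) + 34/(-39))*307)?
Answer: 105339/6349634 ≈ 0.016590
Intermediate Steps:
(-46741 + x)/((23208 - 1*(-20598)) + (-56/(-37) + 34/(-39))*307) = (-46741 + 47471)/((23208 - 1*(-20598)) + (-56/(-37) + 34/(-39))*307) = 730/((23208 + 20598) + (-56*(-1/37) + 34*(-1/39))*307) = 730/(43806 + (56/37 - 34/39)*307) = 730/(43806 + (926/1443)*307) = 730/(43806 + 284282/1443) = 730/(63496340/1443) = 730*(1443/63496340) = 105339/6349634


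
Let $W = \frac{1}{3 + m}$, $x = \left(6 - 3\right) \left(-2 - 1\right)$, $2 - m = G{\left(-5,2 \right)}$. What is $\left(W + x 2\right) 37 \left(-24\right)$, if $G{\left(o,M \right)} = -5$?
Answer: $\frac{79476}{5} \approx 15895.0$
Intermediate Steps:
$m = 7$ ($m = 2 - -5 = 2 + 5 = 7$)
$x = -9$ ($x = 3 \left(-3\right) = -9$)
$W = \frac{1}{10}$ ($W = \frac{1}{3 + 7} = \frac{1}{10} \approx 0.1$)
$\left(W + x 2\right) 37 \left(-24\right) = \left(\frac{1}{10} - 18\right) 37 \left(-24\right) = \left(- \frac{179}{10}\right) 37 \left(-24\right) = \left(- \frac{6623}{10}\right) \left(-24\right) = \frac{79476}{5}$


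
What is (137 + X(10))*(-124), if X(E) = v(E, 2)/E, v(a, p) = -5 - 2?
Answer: -84506/5 ≈ -16901.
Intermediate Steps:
v(a, p) = -7
X(E) = -7/E
(137 + X(10))*(-124) = (137 - 7/10)*(-124) = (1363/10)*(-124) = -84506/5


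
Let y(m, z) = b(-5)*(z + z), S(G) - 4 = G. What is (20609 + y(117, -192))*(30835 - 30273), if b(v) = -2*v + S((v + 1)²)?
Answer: 5108018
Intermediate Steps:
S(G) = 4 + G
b(v) = 4 + (1 + v)² - 2*v (b(v) = -2*v + (4 + (v + 1)²) = -2*v + (4 + (1 + v)²) = 4 + (1 + v)² - 2*v)
y(m, z) = 60*z (y(m, z) = (5 + (-5)²)*(z + z) = (5 + 25)*(2*z) = 30*(2*z) = 60*z)
(20609 + y(117, -192))*(30835 - 30273) = (20609 + 60*(-192))*(30835 - 30273) = (20609 - 11520)*562 = 9089*562 = 5108018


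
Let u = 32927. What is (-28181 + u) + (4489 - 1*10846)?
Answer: -1611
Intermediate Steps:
(-28181 + u) + (4489 - 1*10846) = (-28181 + 32927) + (4489 - 1*10846) = 4746 + (4489 - 10846) = 4746 - 6357 = -1611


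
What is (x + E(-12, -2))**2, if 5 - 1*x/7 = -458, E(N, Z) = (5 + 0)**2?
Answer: 10666756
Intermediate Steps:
E(N, Z) = 25 (E(N, Z) = 5**2 = 25)
x = 3241 (x = 35 - 7*(-458) = 35 + 3206 = 3241)
(x + E(-12, -2))**2 = (3241 + 25)**2 = 3266**2 = 10666756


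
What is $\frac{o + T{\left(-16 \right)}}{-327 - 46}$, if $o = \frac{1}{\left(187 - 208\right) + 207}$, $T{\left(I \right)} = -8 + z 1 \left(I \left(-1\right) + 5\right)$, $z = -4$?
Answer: $\frac{17111}{69378} \approx 0.24663$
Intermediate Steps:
$T{\left(I \right)} = -28 + 4 I$ ($T{\left(I \right)} = -8 + \left(-4\right) 1 \left(I \left(-1\right) + 5\right) = -8 - 4 \left(- I + 5\right) = -8 - 4 \left(5 - I\right) = -8 + \left(-20 + 4 I\right) = -28 + 4 I$)
$o = \frac{1}{186}$ ($o = \frac{1}{\left(187 - 208\right) + 207} = \frac{1}{-21 + 207} = \frac{1}{186} \approx 0.0053763$)
$\frac{o + T{\left(-16 \right)}}{-327 - 46} = \frac{\frac{1}{186} + \left(-28 + 4 \left(-16\right)\right)}{-327 - 46} = \frac{\frac{1}{186} - 92}{-373} = \left(\frac{1}{186} - 92\right) \left(- \frac{1}{373}\right) = \left(- \frac{17111}{186}\right) \left(- \frac{1}{373}\right) = \frac{17111}{69378}$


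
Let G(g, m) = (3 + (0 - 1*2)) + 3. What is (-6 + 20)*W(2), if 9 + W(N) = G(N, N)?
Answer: -70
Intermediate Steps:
G(g, m) = 4 (G(g, m) = (3 + (0 - 2)) + 3 = (3 - 2) + 3 = 1 + 3 = 4)
W(N) = -5 (W(N) = -9 + 4 = -5)
(-6 + 20)*W(2) = (-6 + 20)*(-5) = 14*(-5) = -70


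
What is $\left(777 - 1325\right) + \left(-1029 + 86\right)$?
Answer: $-1491$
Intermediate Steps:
$\left(777 - 1325\right) + \left(-1029 + 86\right) = -548 - 943 = -1491$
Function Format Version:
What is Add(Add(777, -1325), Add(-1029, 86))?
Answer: -1491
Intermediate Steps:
Add(Add(777, -1325), Add(-1029, 86)) = Add(-548, -943) = -1491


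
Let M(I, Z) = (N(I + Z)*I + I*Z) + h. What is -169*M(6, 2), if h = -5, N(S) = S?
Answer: -9295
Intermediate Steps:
M(I, Z) = -5 + I*Z + I*(I + Z) (M(I, Z) = ((I + Z)*I + I*Z) - 5 = (I*(I + Z) + I*Z) - 5 = (I*Z + I*(I + Z)) - 5 = -5 + I*Z + I*(I + Z))
-169*M(6, 2) = -169*(-5 + 6*2 + 6*(6 + 2)) = -169*(-5 + 12 + 6*8) = -169*(-5 + 12 + 48) = -169*55 = -9295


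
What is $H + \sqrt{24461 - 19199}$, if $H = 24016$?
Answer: $24016 + \sqrt{5262} \approx 24089.0$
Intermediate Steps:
$H + \sqrt{24461 - 19199} = 24016 + \sqrt{24461 - 19199} = 24016 + \sqrt{5262}$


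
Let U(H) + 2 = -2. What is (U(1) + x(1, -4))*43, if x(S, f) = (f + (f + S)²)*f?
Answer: -1032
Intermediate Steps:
U(H) = -4 (U(H) = -2 - 2 = -4)
x(S, f) = f*(f + (S + f)²) (x(S, f) = (f + (S + f)²)*f = f*(f + (S + f)²))
(U(1) + x(1, -4))*43 = (-4 - 4*(-4 + (1 - 4)²))*43 = (-4 - 4*(-4 + (-3)²))*43 = (-4 - 4*(-4 + 9))*43 = (-4 - 4*5)*43 = (-4 - 20)*43 = -24*43 = -1032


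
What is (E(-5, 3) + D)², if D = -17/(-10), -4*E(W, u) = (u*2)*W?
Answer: 2116/25 ≈ 84.640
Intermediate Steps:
E(W, u) = -W*u/2 (E(W, u) = -u*2*W/4 = -2*u*W/4 = -W*u/2)
D = 17/10 (D = -17*(-⅒) = 17/10 ≈ 1.7000)
(E(-5, 3) + D)² = (-½*(-5)*3 + 17/10)² = (15/2 + 17/10)² = (46/5)² = 2116/25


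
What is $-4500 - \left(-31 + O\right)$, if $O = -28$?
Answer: $-4441$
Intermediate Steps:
$-4500 - \left(-31 + O\right) = -4500 + \left(31 - -28\right) = -4500 + \left(31 + 28\right) = -4500 + 59 = -4441$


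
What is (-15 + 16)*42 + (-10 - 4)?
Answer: 28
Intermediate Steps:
(-15 + 16)*42 + (-10 - 4) = 1*42 - 14 = 42 - 14 = 28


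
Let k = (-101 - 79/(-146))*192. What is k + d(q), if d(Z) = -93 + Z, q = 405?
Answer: -1385256/73 ≈ -18976.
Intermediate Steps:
k = -1408032/73 (k = (-101 - 79*(-1/146))*192 = (-101 + 79/146)*192 = -14667/146*192 = -1408032/73 ≈ -19288.)
k + d(q) = -1408032/73 + (-93 + 405) = -1408032/73 + 312 = -1385256/73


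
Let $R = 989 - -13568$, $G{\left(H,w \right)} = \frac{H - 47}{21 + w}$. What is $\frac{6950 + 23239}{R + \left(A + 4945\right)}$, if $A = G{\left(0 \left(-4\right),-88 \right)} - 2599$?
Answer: $\frac{674221}{377516} \approx 1.7859$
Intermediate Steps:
$G{\left(H,w \right)} = \frac{-47 + H}{21 + w}$
$R = 14557$ ($R = 989 + 13568 = 14557$)
$A = - \frac{174086}{67}$ ($A = \frac{-47 + 0 \left(-4\right)}{21 - 88} - 2599 = \frac{-47 + 0}{-67} - 2599 = \left(- \frac{1}{67}\right) \left(-47\right) - 2599 = \frac{47}{67} - 2599 = - \frac{174086}{67} \approx -2598.3$)
$\frac{6950 + 23239}{R + \left(A + 4945\right)} = \frac{6950 + 23239}{14557 + \left(- \frac{174086}{67} + 4945\right)} = \frac{30189}{14557 + \frac{157229}{67}} = \frac{30189}{\frac{1132548}{67}} = 30189 \cdot \frac{67}{1132548} = \frac{674221}{377516}$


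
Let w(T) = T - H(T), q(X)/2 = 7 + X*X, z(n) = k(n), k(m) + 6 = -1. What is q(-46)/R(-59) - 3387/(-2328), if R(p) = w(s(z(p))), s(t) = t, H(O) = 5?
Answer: -820337/2328 ≈ -352.38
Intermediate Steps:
k(m) = -7 (k(m) = -6 - 1 = -7)
z(n) = -7
q(X) = 14 + 2*X² (q(X) = 2*(7 + X*X) = 2*(7 + X²) = 14 + 2*X²)
w(T) = -5 + T (w(T) = T - 1*5 = T - 5 = -5 + T)
R(p) = -12 (R(p) = -5 - 7 = -12)
q(-46)/R(-59) - 3387/(-2328) = (14 + 2*(-46)²)/(-12) - 3387/(-2328) = (14 + 2*2116)*(-1/12) - 3387*(-1/2328) = (14 + 4232)*(-1/12) + 1129/776 = 4246*(-1/12) + 1129/776 = -2123/6 + 1129/776 = -820337/2328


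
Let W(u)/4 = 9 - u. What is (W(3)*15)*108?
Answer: 38880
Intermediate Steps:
W(u) = 36 - 4*u (W(u) = 4*(9 - u) = 36 - 4*u)
(W(3)*15)*108 = ((36 - 4*3)*15)*108 = ((36 - 12)*15)*108 = (24*15)*108 = 360*108 = 38880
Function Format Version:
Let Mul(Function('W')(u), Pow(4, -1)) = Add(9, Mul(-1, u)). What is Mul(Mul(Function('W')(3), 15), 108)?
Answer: 38880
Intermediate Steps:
Function('W')(u) = Add(36, Mul(-4, u)) (Function('W')(u) = Mul(4, Add(9, Mul(-1, u))) = Add(36, Mul(-4, u)))
Mul(Mul(Function('W')(3), 15), 108) = Mul(Mul(Add(36, Mul(-4, 3)), 15), 108) = Mul(Mul(Add(36, -12), 15), 108) = Mul(Mul(24, 15), 108) = Mul(360, 108) = 38880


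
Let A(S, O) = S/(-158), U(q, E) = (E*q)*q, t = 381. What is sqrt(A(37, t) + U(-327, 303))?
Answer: sqrt(808820787622)/158 ≈ 5692.1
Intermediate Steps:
U(q, E) = E*q**2
A(S, O) = -S/158 (A(S, O) = S*(-1/158) = -S/158)
sqrt(A(37, t) + U(-327, 303)) = sqrt(-1/158*37 + 303*(-327)**2) = sqrt(-37/158 + 303*106929) = sqrt(-37/158 + 32399487) = sqrt(5119118909/158) = sqrt(808820787622)/158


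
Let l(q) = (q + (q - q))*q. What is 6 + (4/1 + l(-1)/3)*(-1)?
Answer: 5/3 ≈ 1.6667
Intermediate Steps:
l(q) = q**2 (l(q) = (q + 0)*q = q*q = q**2)
6 + (4/1 + l(-1)/3)*(-1) = 6 + (4/1 + (-1)**2/3)*(-1) = 6 + (4*1 + 1*(1/3))*(-1) = 6 + (4 + 1/3)*(-1) = 6 + (13/3)*(-1) = 6 - 13/3 = 5/3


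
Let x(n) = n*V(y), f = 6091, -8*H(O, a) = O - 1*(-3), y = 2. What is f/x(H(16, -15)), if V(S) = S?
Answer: -24364/19 ≈ -1282.3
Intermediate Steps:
H(O, a) = -3/8 - O/8 (H(O, a) = -(O - 1*(-3))/8 = -(O + 3)/8 = -(3 + O)/8 = -3/8 - O/8)
x(n) = 2*n (x(n) = n*2 = 2*n)
f/x(H(16, -15)) = 6091/((2*(-3/8 - 1/8*16))) = 6091/((2*(-3/8 - 2))) = 6091/((2*(-19/8))) = 6091/(-19/4) = 6091*(-4/19) = -24364/19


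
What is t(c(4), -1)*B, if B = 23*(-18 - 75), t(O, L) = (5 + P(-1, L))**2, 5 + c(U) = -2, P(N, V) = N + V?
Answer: -19251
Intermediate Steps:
c(U) = -7 (c(U) = -5 - 2 = -7)
t(O, L) = (4 + L)**2 (t(O, L) = (5 + (-1 + L))**2 = (4 + L)**2)
B = -2139 (B = 23*(-93) = -2139)
t(c(4), -1)*B = (4 - 1)**2*(-2139) = 3**2*(-2139) = 9*(-2139) = -19251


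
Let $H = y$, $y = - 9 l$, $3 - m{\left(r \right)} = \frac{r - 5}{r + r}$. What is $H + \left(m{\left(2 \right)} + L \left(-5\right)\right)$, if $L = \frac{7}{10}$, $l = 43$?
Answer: $- \frac{1547}{4} \approx -386.75$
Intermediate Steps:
$m{\left(r \right)} = 3 - \frac{-5 + r}{2 r}$ ($m{\left(r \right)} = 3 - \frac{r - 5}{r + r} = 3 - \frac{-5 + r}{2 r}$)
$L = \frac{7}{10}$ ($L = 7 \cdot \frac{1}{10} = \frac{7}{10} \approx 0.7$)
$y = -387$ ($y = \left(-9\right) 43 = -387$)
$H = -387$
$H + \left(m{\left(2 \right)} + L \left(-5\right)\right) = -387 + \left(\frac{5 \left(1 + 2\right)}{2 \cdot 2} + \frac{7}{10} \left(-5\right)\right) = -387 - \left(\frac{7}{2} - \frac{15}{4}\right) = -387 + \left(\frac{15}{4} - \frac{7}{2}\right) = -387 + \frac{1}{4} = - \frac{1547}{4}$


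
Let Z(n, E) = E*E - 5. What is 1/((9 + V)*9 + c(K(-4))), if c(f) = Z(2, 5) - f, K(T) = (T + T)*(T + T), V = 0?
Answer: 1/37 ≈ 0.027027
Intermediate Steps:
Z(n, E) = -5 + E**2 (Z(n, E) = E**2 - 5 = -5 + E**2)
K(T) = 4*T**2 (K(T) = (2*T)*(2*T) = 4*T**2)
c(f) = 20 - f (c(f) = (-5 + 5**2) - f = (-5 + 25) - f = 20 - f)
1/((9 + V)*9 + c(K(-4))) = 1/((9 + 0)*9 + (20 - 4*(-4)**2)) = 1/(9*9 + (20 - 4*16)) = 1/(81 + (20 - 1*64)) = 1/(81 + (20 - 64)) = 1/(81 - 44) = 1/37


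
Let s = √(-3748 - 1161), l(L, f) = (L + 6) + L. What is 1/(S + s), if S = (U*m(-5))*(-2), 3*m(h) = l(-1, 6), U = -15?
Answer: 40/6509 - I*√4909/6509 ≈ 0.0061453 - 0.010764*I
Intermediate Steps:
l(L, f) = 6 + 2*L (l(L, f) = (6 + L) + L = 6 + 2*L)
m(h) = 4/3 (m(h) = (6 + 2*(-1))/3 = (6 - 2)/3 = (⅓)*4 = 4/3)
s = I*√4909 (s = √(-4909) = I*√4909 ≈ 70.064*I)
S = 40 (S = -15*4/3*(-2) = -20*(-2) = 40)
1/(S + s) = 1/(40 + I*√4909)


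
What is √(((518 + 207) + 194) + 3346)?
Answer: √4265 ≈ 65.307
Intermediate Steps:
√(((518 + 207) + 194) + 3346) = √((725 + 194) + 3346) = √(919 + 3346) = √4265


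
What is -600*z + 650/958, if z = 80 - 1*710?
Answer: 181062325/479 ≈ 3.7800e+5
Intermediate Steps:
z = -630 (z = 80 - 710 = -630)
-600*z + 650/958 = -600*(-630) + 650/958 = 378000 + 650*(1/958) = 378000 + 325/479 = 181062325/479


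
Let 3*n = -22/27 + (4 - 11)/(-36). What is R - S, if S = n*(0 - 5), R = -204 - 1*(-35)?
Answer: -55091/324 ≈ -170.03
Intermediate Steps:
R = -169 (R = -204 + 35 = -169)
n = -67/324 (n = (-22/27 + (4 - 11)/(-36))/3 = (-22*1/27 - 7*(-1/36))/3 = (-22/27 + 7/36)/3 = (1/3)*(-67/108) = -67/324 ≈ -0.20679)
S = 335/324 (S = -67*(0 - 5)/324 = -67/324*(-5) = 335/324 ≈ 1.0340)
R - S = -169 - 1*335/324 = -169 - 335/324 = -55091/324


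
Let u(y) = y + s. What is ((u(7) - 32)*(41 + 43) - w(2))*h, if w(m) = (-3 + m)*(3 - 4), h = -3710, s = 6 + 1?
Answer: 5613230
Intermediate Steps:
s = 7
u(y) = 7 + y (u(y) = y + 7 = 7 + y)
w(m) = 3 - m (w(m) = (-3 + m)*(-1) = 3 - m)
((u(7) - 32)*(41 + 43) - w(2))*h = (((7 + 7) - 32)*(41 + 43) - (3 - 1*2))*(-3710) = ((14 - 32)*84 - (3 - 2))*(-3710) = (-18*84 - 1*1)*(-3710) = (-1512 - 1)*(-3710) = -1513*(-3710) = 5613230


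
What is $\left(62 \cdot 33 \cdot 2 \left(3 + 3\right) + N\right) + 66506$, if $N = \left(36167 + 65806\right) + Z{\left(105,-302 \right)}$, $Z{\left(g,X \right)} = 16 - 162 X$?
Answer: $241971$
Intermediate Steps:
$N = 150913$ ($N = \left(36167 + 65806\right) + \left(16 - -48924\right) = 101973 + \left(16 + 48924\right) = 101973 + 48940 = 150913$)
$\left(62 \cdot 33 \cdot 2 \left(3 + 3\right) + N\right) + 66506 = \left(62 \cdot 33 \cdot 2 \left(3 + 3\right) + 150913\right) + 66506 = \left(2046 \cdot 2 \cdot 6 + 150913\right) + 66506 = \left(2046 \cdot 12 + 150913\right) + 66506 = \left(24552 + 150913\right) + 66506 = 175465 + 66506 = 241971$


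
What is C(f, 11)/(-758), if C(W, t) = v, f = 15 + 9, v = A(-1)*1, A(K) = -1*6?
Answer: 3/379 ≈ 0.0079156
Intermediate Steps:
A(K) = -6
v = -6 (v = -6*1 = -6)
f = 24
C(W, t) = -6
C(f, 11)/(-758) = -6/(-758) = -6*(-1/758) = 3/379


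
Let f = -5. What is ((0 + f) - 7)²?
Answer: 144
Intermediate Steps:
((0 + f) - 7)² = ((0 - 5) - 7)² = (-5 - 7)² = (-12)² = 144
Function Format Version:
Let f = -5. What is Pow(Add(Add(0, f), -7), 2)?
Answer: 144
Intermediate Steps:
Pow(Add(Add(0, f), -7), 2) = Pow(Add(Add(0, -5), -7), 2) = Pow(Add(-5, -7), 2) = Pow(-12, 2) = 144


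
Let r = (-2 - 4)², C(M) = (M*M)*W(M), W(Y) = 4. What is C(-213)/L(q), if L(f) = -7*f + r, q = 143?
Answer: -181476/965 ≈ -188.06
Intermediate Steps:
C(M) = 4*M² (C(M) = (M*M)*4 = M²*4 = 4*M²)
r = 36 (r = (-6)² = 36)
L(f) = 36 - 7*f (L(f) = -7*f + 36 = 36 - 7*f)
C(-213)/L(q) = (4*(-213)²)/(36 - 7*143) = (4*45369)/(36 - 1001) = 181476/(-965) = 181476*(-1/965) = -181476/965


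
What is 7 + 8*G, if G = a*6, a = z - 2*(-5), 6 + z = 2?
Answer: 295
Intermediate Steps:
z = -4 (z = -6 + 2 = -4)
a = 6 (a = -4 - 2*(-5) = -4 + 10 = 6)
G = 36 (G = 6*6 = 36)
7 + 8*G = 7 + 8*36 = 7 + 288 = 295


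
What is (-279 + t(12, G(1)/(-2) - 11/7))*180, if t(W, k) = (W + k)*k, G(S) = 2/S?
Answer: -2674620/49 ≈ -54584.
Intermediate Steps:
t(W, k) = k*(W + k)
(-279 + t(12, G(1)/(-2) - 11/7))*180 = (-279 + ((2/1)/(-2) - 11/7)*(12 + ((2/1)/(-2) - 11/7)))*180 = (-279 + ((2*1)*(-½) - 11*⅐)*(12 + ((2*1)*(-½) - 11*⅐)))*180 = (-279 + (2*(-½) - 11/7)*(12 + (2*(-½) - 11/7)))*180 = (-279 + (-1 - 11/7)*(12 + (-1 - 11/7)))*180 = (-279 - 18*(12 - 18/7)/7)*180 = (-279 - 18/7*66/7)*180 = (-279 - 1188/49)*180 = -14859/49*180 = -2674620/49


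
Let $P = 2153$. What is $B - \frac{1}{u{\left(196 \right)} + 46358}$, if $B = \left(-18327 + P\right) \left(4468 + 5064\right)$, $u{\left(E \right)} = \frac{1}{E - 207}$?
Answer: $- \frac{78617276934227}{509937} \approx -1.5417 \cdot 10^{8}$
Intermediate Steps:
$u{\left(E \right)} = \frac{1}{-207 + E}$
$B = -154170568$ ($B = \left(-18327 + 2153\right) \left(4468 + 5064\right) = \left(-16174\right) 9532 = -154170568$)
$B - \frac{1}{u{\left(196 \right)} + 46358} = -154170568 - \frac{1}{\frac{1}{-207 + 196} + 46358} = -154170568 - \frac{1}{\frac{1}{-11} + 46358} = -154170568 - \frac{1}{- \frac{1}{11} + 46358} = -154170568 - \frac{1}{\frac{509937}{11}} = -154170568 - \frac{11}{509937} = - \frac{78617276934227}{509937}$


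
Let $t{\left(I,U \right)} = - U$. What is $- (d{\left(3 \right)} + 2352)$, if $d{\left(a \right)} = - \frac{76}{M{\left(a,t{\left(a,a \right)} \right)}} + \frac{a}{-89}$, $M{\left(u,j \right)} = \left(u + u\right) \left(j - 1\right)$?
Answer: $- \frac{1257641}{534} \approx -2355.1$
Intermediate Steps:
$M{\left(u,j \right)} = 2 u \left(-1 + j\right)$
$d{\left(a \right)} = - \frac{a}{89} - \frac{38}{a \left(-1 - a\right)}$ ($d{\left(a \right)} = - \frac{76}{2 a \left(-1 - a\right)} + \frac{a}{-89} = - 76 \frac{1}{2 a \left(-1 - a\right)} + a \left(- \frac{1}{89}\right) = - \frac{38}{a \left(-1 - a\right)} - \frac{a}{89} = - \frac{a}{89} - \frac{38}{a \left(-1 - a\right)}$)
$- (d{\left(3 \right)} + 2352) = - (\frac{3382 - 3^{2} - 3^{3}}{89 \cdot 3 \left(1 + 3\right)} + 2352) = - (\frac{1}{89} \cdot \frac{1}{3} \cdot \frac{1}{4} \left(3382 - 9 - 27\right) + 2352) = - (\frac{1}{89} \cdot \frac{1}{3} \cdot \frac{1}{4} \cdot 3346 + 2352) = - (\frac{1673}{534} + 2352) = \left(-1\right) \frac{1257641}{534} = - \frac{1257641}{534}$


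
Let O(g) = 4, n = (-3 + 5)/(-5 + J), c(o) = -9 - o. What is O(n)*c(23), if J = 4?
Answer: -128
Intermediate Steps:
n = -2 (n = (-3 + 5)/(-5 + 4) = 2/(-1) = 2*(-1) = -2)
O(n)*c(23) = 4*(-9 - 1*23) = 4*(-9 - 23) = 4*(-32) = -128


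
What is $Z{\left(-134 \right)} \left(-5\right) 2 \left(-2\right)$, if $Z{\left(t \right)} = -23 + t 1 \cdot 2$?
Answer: $-5820$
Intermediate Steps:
$Z{\left(t \right)} = -23 + 2 t$ ($Z{\left(t \right)} = -23 + t 2 = -23 + 2 t$)
$Z{\left(-134 \right)} \left(-5\right) 2 \left(-2\right) = \left(-23 + 2 \left(-134\right)\right) \left(-5\right) 2 \left(-2\right) = \left(-23 - 268\right) \left(\left(-10\right) \left(-2\right)\right) = \left(-291\right) 20 = -5820$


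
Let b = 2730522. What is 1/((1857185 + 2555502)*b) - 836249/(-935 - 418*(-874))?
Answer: -10075913133459160489/4390597200227743758 ≈ -2.2949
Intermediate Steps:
1/((1857185 + 2555502)*b) - 836249/(-935 - 418*(-874)) = 1/((1857185 + 2555502)*2730522) - 836249/(-935 - 418*(-874)) = (1/2730522)/4412687 - 836249/(-935 + 365332) = (1/4412687)*(1/2730522) - 836249/364397 = 1/12048938932614 - 836249*1/364397 = 1/12048938932614 - 836249/364397 = -10075913133459160489/4390597200227743758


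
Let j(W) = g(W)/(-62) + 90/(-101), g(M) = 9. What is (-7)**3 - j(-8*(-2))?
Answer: -2141377/6262 ≈ -341.96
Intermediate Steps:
j(W) = -6489/6262 (j(W) = 9/(-62) + 90/(-101) = 9*(-1/62) + 90*(-1/101) = -9/62 - 90/101 = -6489/6262)
(-7)**3 - j(-8*(-2)) = (-7)**3 - 1*(-6489/6262) = -343 + 6489/6262 = -2141377/6262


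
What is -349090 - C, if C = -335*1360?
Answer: 106510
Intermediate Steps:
C = -455600
-349090 - C = -349090 - 1*(-455600) = -349090 + 455600 = 106510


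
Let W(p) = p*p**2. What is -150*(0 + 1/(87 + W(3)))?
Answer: -25/19 ≈ -1.3158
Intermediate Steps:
W(p) = p**3
-150*(0 + 1/(87 + W(3))) = -150*(0 + 1/(87 + 3**3)) = -150*(0 + 1/(87 + 27)) = -150*(0 + 1/114) = -150*1/114 = -25/19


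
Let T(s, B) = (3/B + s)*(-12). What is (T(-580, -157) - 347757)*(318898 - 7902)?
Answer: -16639869902628/157 ≈ -1.0599e+11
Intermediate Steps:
T(s, B) = -36/B - 12*s (T(s, B) = (s + 3/B)*(-12) = -36/B - 12*s)
(T(-580, -157) - 347757)*(318898 - 7902) = ((-36/(-157) - 12*(-580)) - 347757)*(318898 - 7902) = ((-36*(-1/157) + 6960) - 347757)*310996 = ((36/157 + 6960) - 347757)*310996 = (1092756/157 - 347757)*310996 = -53505093/157*310996 = -16639869902628/157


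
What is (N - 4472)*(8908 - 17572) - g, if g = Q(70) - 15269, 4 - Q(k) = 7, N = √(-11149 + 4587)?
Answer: 38760680 - 8664*I*√6562 ≈ 3.8761e+7 - 7.0184e+5*I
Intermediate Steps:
N = I*√6562 (N = √(-6562) = I*√6562 ≈ 81.006*I)
Q(k) = -3 (Q(k) = 4 - 1*7 = 4 - 7 = -3)
g = -15272 (g = -3 - 15269 = -15272)
(N - 4472)*(8908 - 17572) - g = (I*√6562 - 4472)*(8908 - 17572) - 1*(-15272) = (-4472 + I*√6562)*(-8664) + 15272 = (38745408 - 8664*I*√6562) + 15272 = 38760680 - 8664*I*√6562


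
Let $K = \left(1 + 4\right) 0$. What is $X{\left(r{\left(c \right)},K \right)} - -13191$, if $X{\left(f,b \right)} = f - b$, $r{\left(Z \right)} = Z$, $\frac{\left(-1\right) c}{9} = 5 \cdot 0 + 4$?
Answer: $13155$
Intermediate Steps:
$c = -36$ ($c = - 9 \left(5 \cdot 0 + 4\right) = - 9 \left(0 + 4\right) = \left(-9\right) 4 = -36$)
$K = 0$ ($K = 5 \cdot 0 = 0$)
$X{\left(r{\left(c \right)},K \right)} - -13191 = \left(-36 - 0\right) - -13191 = \left(-36 + 0\right) + 13191 = -36 + 13191 = 13155$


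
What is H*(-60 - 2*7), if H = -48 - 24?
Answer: 5328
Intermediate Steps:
H = -72
H*(-60 - 2*7) = -72*(-60 - 2*7) = -72*(-60 - 14) = -72*(-74) = 5328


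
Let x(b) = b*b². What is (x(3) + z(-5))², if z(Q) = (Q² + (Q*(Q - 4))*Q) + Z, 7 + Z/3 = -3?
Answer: 41209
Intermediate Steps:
Z = -30 (Z = -21 + 3*(-3) = -21 - 9 = -30)
z(Q) = -30 + Q² + Q²*(-4 + Q) (z(Q) = (Q² + (Q*(Q - 4))*Q) - 30 = (Q² + (Q*(-4 + Q))*Q) - 30 = (Q² + Q²*(-4 + Q)) - 30 = -30 + Q² + Q²*(-4 + Q))
x(b) = b³
(x(3) + z(-5))² = (3³ + (-30 + (-5)³ - 3*(-5)²))² = (27 + (-30 - 125 - 3*25))² = (27 + (-30 - 125 - 75))² = (27 - 230)² = (-203)² = 41209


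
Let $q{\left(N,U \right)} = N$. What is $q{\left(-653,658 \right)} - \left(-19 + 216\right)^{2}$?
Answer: $-39462$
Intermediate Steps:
$q{\left(-653,658 \right)} - \left(-19 + 216\right)^{2} = -653 - \left(-19 + 216\right)^{2} = -653 - 197^{2} = -653 - 38809 = -39462$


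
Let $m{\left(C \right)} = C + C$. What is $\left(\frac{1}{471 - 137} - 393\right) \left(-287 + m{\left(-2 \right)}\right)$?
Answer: $\frac{38196951}{334} \approx 1.1436 \cdot 10^{5}$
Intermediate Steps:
$m{\left(C \right)} = 2 C$
$\left(\frac{1}{471 - 137} - 393\right) \left(-287 + m{\left(-2 \right)}\right) = \left(\frac{1}{471 - 137} - 393\right) \left(-287 + 2 \left(-2\right)\right) = \left(\frac{1}{334} - 393\right) \left(-287 - 4\right) = \left(\frac{1}{334} - 393\right) \left(-291\right) = \left(- \frac{131261}{334}\right) \left(-291\right) = \frac{38196951}{334}$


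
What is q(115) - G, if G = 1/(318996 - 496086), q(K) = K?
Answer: 20365351/177090 ≈ 115.00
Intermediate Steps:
G = -1/177090 (G = 1/(-177090) = -1/177090 ≈ -5.6468e-6)
q(115) - G = 115 - 1*(-1/177090) = 115 + 1/177090 = 20365351/177090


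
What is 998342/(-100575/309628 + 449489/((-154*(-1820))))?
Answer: 1969060236263120/2522391343 ≈ 7.8063e+5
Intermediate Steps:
998342/(-100575/309628 + 449489/((-154*(-1820)))) = 998342/(-100575*1/309628 + 449489/280280) = 998342/(-100575/309628 + 449489*(1/280280)) = 998342/(-100575/309628 + 449489/280280) = 998342/(2522391343/1972330360) = 998342*(1972330360/2522391343) = 1969060236263120/2522391343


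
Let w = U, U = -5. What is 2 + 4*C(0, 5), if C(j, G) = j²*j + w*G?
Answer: -98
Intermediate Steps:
w = -5
C(j, G) = j³ - 5*G (C(j, G) = j²*j - 5*G = j³ - 5*G)
2 + 4*C(0, 5) = 2 + 4*(0³ - 5*5) = 2 + 4*(0 - 25) = 2 + 4*(-25) = 2 - 100 = -98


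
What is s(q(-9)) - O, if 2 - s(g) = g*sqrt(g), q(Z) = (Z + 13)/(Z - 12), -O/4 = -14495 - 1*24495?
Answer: -155958 + 8*I*sqrt(21)/441 ≈ -1.5596e+5 + 0.083131*I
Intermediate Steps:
O = 155960 (O = -4*(-14495 - 1*24495) = -4*(-14495 - 24495) = -4*(-38990) = 155960)
q(Z) = (13 + Z)/(-12 + Z)
s(g) = 2 - g**(3/2) (s(g) = 2 - g*sqrt(g) = 2 - g**(3/2))
s(q(-9)) - O = (2 - ((13 - 9)/(-12 - 9))**(3/2)) - 1*155960 = (2 - (4/(-21))**(3/2)) - 155960 = (2 - (-1/21*4)**(3/2)) - 155960 = (2 - (-4/21)**(3/2)) - 155960 = (2 - (-8)*I*sqrt(21)/441) - 155960 = (2 + 8*I*sqrt(21)/441) - 155960 = -155958 + 8*I*sqrt(21)/441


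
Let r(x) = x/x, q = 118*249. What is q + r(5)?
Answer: 29383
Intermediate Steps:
q = 29382
r(x) = 1
q + r(5) = 29382 + 1 = 29383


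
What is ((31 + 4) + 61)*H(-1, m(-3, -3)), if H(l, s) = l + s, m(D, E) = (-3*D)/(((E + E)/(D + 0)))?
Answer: 336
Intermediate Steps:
m(D, E) = -3*D²/(2*E) (m(D, E) = (-3*D)/(((2*E)/D)) = (-3*D)/((2*E/D)) = (-3*D)*(D/(2*E)) = -3*D²/(2*E))
((31 + 4) + 61)*H(-1, m(-3, -3)) = ((31 + 4) + 61)*(-1 - 3/2*(-3)²/(-3)) = (35 + 61)*(-1 - 3/2*9*(-⅓)) = 96*(-1 + 9/2) = 96*(7/2) = 336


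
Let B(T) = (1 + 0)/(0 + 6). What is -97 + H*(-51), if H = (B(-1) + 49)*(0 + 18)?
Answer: -45232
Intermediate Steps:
B(T) = 1/6
H = 885 (H = (1/6 + 49)*(0 + 18) = (295/6)*18 = 885)
-97 + H*(-51) = -97 + 885*(-51) = -97 - 45135 = -45232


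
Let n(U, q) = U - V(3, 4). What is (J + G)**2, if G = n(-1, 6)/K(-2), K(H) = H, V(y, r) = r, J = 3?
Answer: 121/4 ≈ 30.250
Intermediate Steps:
n(U, q) = -4 + U (n(U, q) = U - 1*4 = U - 4 = -4 + U)
G = 5/2 (G = (-4 - 1)/(-2) = -5*(-1/2) = 5/2 ≈ 2.5000)
(J + G)**2 = (3 + 5/2)**2 = (11/2)**2 = 121/4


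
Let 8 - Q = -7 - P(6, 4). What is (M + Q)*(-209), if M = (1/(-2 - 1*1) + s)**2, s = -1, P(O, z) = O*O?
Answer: -99275/9 ≈ -11031.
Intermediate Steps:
P(O, z) = O**2
M = 16/9 (M = (1/(-2 - 1*1) - 1)**2 = (1/(-2 - 1) - 1)**2 = (1/(-3) - 1)**2 = (-1/3 - 1)**2 = (-4/3)**2 = 16/9 ≈ 1.7778)
Q = 51 (Q = 8 - (-7 - 1*6**2) = 8 - (-7 - 1*36) = 8 - (-7 - 36) = 8 - 1*(-43) = 8 + 43 = 51)
(M + Q)*(-209) = (16/9 + 51)*(-209) = (475/9)*(-209) = -99275/9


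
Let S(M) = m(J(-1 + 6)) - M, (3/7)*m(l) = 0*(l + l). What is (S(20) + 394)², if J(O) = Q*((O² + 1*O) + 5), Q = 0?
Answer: 139876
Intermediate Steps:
J(O) = 0 (J(O) = 0*((O² + 1*O) + 5) = 0*((O² + O) + 5) = 0*((O + O²) + 5) = 0*(5 + O + O²) = 0)
m(l) = 0 (m(l) = 7*(0*(l + l))/3 = 7*(0*(2*l))/3 = (7/3)*0 = 0)
S(M) = -M (S(M) = 0 - M = -M)
(S(20) + 394)² = (-1*20 + 394)² = (-20 + 394)² = 374² = 139876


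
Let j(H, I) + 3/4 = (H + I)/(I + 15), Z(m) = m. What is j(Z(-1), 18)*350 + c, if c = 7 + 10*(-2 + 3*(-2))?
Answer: -10243/66 ≈ -155.20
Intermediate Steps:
j(H, I) = -3/4 + (H + I)/(15 + I) (j(H, I) = -3/4 + (H + I)/(I + 15) = -3/4 + (H + I)/(15 + I))
c = -73 (c = 7 + 10*(-2 - 6) = 7 + 10*(-8) = 7 - 80 = -73)
j(Z(-1), 18)*350 + c = ((-45 + 18 + 4*(-1))/(4*(15 + 18)))*350 - 73 = ((1/4)*(-45 + 18 - 4)/33)*350 - 73 = ((1/4)*(1/33)*(-31))*350 - 73 = -31/132*350 - 73 = -5425/66 - 73 = -10243/66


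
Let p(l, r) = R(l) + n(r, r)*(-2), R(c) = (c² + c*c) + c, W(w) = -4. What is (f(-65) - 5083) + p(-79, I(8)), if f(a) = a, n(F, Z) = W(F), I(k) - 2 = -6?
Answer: 7263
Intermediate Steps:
I(k) = -4 (I(k) = 2 - 6 = -4)
n(F, Z) = -4
R(c) = c + 2*c² (R(c) = (c² + c²) + c = 2*c² + c = c + 2*c²)
p(l, r) = 8 + l*(1 + 2*l) (p(l, r) = l*(1 + 2*l) - 4*(-2) = l*(1 + 2*l) + 8 = 8 + l*(1 + 2*l))
(f(-65) - 5083) + p(-79, I(8)) = (-65 - 5083) + (8 - 79*(1 + 2*(-79))) = -5148 + (8 - 79*(1 - 158)) = -5148 + (8 - 79*(-157)) = -5148 + (8 + 12403) = -5148 + 12411 = 7263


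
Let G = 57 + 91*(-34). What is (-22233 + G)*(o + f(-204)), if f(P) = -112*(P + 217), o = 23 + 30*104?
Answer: -42630490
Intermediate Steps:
o = 3143 (o = 23 + 3120 = 3143)
f(P) = -24304 - 112*P (f(P) = -112*(217 + P) = -24304 - 112*P)
G = -3037 (G = 57 - 3094 = -3037)
(-22233 + G)*(o + f(-204)) = (-22233 - 3037)*(3143 + (-24304 - 112*(-204))) = -25270*(3143 + (-24304 + 22848)) = -25270*(3143 - 1456) = -25270*1687 = -42630490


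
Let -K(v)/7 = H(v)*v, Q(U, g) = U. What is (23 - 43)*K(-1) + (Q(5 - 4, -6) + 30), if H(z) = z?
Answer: 171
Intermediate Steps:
K(v) = -7*v² (K(v) = -7*v*v = -7*v²)
(23 - 43)*K(-1) + (Q(5 - 4, -6) + 30) = (23 - 43)*(-7*(-1)²) + ((5 - 4) + 30) = -(-140) + (1 + 30) = -20*(-7) + 31 = 140 + 31 = 171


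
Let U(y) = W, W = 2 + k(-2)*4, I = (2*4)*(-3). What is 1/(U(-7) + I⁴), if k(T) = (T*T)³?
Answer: 1/332034 ≈ 3.0117e-6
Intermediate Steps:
k(T) = T⁶ (k(T) = (T²)³ = T⁶)
I = -24 (I = 8*(-3) = -24)
W = 258 (W = 2 + (-2)⁶*4 = 2 + 64*4 = 2 + 256 = 258)
U(y) = 258
1/(U(-7) + I⁴) = 1/(258 + (-24)⁴) = 1/(258 + 331776) = 1/332034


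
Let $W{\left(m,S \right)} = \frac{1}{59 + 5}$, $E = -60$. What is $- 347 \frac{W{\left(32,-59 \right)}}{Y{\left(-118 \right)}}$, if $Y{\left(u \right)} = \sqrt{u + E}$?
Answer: $\frac{347 i \sqrt{178}}{11392} \approx 0.40639 i$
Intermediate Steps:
$W{\left(m,S \right)} = \frac{1}{64}$
$Y{\left(u \right)} = \sqrt{-60 + u}$ ($Y{\left(u \right)} = \sqrt{u - 60} = \sqrt{-60 + u}$)
$- 347 \frac{W{\left(32,-59 \right)}}{Y{\left(-118 \right)}} = - 347 \frac{1}{64 \sqrt{-60 - 118}} = - 347 \frac{1}{64 \sqrt{-178}} = - 347 \frac{1}{64 i \sqrt{178}} = - 347 \frac{\left(- \frac{1}{178}\right) i \sqrt{178}}{64} = - 347 \left(- \frac{i \sqrt{178}}{11392}\right) = \frac{347 i \sqrt{178}}{11392}$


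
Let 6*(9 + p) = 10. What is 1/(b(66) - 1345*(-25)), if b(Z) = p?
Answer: 3/100853 ≈ 2.9746e-5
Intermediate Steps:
p = -22/3 (p = -9 + (⅙)*10 = -9 + 5/3 = -22/3 ≈ -7.3333)
b(Z) = -22/3
1/(b(66) - 1345*(-25)) = 1/(-22/3 - 1345*(-25)) = 1/(-22/3 + 33625) = 1/(100853/3) = 3/100853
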